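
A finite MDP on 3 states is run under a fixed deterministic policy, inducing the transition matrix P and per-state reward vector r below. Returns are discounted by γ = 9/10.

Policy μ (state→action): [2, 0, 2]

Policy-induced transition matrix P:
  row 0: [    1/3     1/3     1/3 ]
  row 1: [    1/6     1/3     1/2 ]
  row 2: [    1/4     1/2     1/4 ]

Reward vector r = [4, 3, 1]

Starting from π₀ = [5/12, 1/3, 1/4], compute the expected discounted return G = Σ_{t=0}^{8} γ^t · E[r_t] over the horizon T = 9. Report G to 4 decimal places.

G = 15.7579

t=0: π = [0.4167, 0.3333, 0.2500], E[r] = 2.9167, γ^t·E[r] = 2.916667, running G = 2.916667
t=1: π = [0.2569, 0.3750, 0.3681], E[r] = 2.5208, γ^t·E[r] = 2.268750, running G = 5.185417
t=2: π = [0.2402, 0.3947, 0.3652], E[r] = 2.5098, γ^t·E[r] = 2.032969, running G = 7.218385
t=3: π = [0.2371, 0.3942, 0.3687], E[r] = 2.4998, γ^t·E[r] = 1.822324, running G = 9.040710
t=4: π = [0.2369, 0.3948, 0.3683], E[r] = 2.5003, γ^t·E[r] = 1.640442, running G = 10.681152
t=5: π = [0.2368, 0.3947, 0.3684], E[r] = 2.5000, γ^t·E[r] = 1.476207, running G = 12.157359
t=6: π = [0.2368, 0.3947, 0.3684], E[r] = 2.5000, γ^t·E[r] = 1.328608, running G = 13.485967
t=7: π = [0.2368, 0.3947, 0.3684], E[r] = 2.5000, γ^t·E[r] = 1.195741, running G = 14.681708
t=8: π = [0.2368, 0.3947, 0.3684], E[r] = 2.5000, γ^t·E[r] = 1.076168, running G = 15.757877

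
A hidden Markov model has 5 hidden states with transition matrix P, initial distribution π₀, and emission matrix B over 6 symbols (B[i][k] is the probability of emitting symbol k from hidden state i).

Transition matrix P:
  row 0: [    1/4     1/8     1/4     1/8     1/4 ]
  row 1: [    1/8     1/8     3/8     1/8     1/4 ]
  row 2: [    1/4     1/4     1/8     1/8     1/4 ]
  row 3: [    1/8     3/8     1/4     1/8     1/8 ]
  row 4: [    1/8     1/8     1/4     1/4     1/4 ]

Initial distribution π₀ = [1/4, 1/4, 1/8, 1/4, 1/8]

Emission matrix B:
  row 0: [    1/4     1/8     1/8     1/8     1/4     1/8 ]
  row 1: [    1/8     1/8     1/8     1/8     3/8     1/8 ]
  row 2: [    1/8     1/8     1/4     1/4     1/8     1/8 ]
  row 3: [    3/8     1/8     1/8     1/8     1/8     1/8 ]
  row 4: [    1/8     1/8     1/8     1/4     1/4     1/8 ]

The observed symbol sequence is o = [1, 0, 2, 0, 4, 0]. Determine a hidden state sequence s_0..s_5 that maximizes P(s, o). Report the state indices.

path = [3, 1, 2, 0, 4, 3]

t=0: δ = [3.125e-02, 3.125e-02, 1.562e-02, 3.125e-02, 1.562e-02]  (obs o_0=1)
t=1: δ = [1.953e-03, 1.465e-03, 1.465e-03, 1.465e-03, 9.766e-04]  ψ = [0, 3, 1, 0, 0]  (obs o_1=0)
t=2: δ = [6.104e-05, 6.866e-05, 1.373e-04, 3.052e-05, 6.104e-05]  ψ = [0, 3, 1, 0, 0]  (obs o_2=2)
t=3: δ = [8.583e-06, 4.292e-06, 3.219e-06, 6.437e-06, 4.292e-06]  ψ = [2, 2, 1, 2, 2]  (obs o_3=0)
t=4: δ = [5.364e-07, 9.052e-07, 2.682e-07, 1.341e-07, 5.364e-07]  ψ = [0, 3, 0, 0, 0]  (obs o_4=4)
t=5: δ = [3.353e-08, 1.414e-08, 4.243e-08, 5.029e-08, 2.829e-08]  ψ = [0, 1, 1, 4, 1]  (obs o_5=0)
backtrack: best end state = 3; path = [3, 1, 2, 0, 4, 3]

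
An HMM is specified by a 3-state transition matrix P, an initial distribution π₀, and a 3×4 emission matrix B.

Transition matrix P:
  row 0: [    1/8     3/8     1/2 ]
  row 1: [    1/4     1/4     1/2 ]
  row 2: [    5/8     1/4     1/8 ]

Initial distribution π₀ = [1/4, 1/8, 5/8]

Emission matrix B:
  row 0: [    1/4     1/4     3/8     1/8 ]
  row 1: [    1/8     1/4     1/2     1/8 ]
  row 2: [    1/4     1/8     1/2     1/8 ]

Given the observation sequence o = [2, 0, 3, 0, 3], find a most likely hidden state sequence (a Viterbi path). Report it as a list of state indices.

path = [2, 0, 2, 0, 2]

t=0: δ = [9.375e-02, 6.250e-02, 3.125e-01]  (obs o_0=2)
t=1: δ = [4.883e-02, 9.766e-03, 1.172e-02]  ψ = [2, 2, 0]  (obs o_1=0)
t=2: δ = [9.155e-04, 2.289e-03, 3.052e-03]  ψ = [2, 0, 0]  (obs o_2=3)
t=3: δ = [4.768e-04, 9.537e-05, 2.861e-04]  ψ = [2, 2, 1]  (obs o_3=0)
t=4: δ = [2.235e-05, 2.235e-05, 2.980e-05]  ψ = [2, 0, 0]  (obs o_4=3)
backtrack: best end state = 2; path = [2, 0, 2, 0, 2]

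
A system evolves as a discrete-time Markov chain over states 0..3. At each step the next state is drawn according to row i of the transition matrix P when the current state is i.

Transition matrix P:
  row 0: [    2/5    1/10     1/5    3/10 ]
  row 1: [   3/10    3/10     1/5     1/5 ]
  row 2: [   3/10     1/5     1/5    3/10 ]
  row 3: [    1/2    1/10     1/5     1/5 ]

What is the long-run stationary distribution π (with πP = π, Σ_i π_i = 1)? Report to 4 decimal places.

π = [0.3909, 0.1500, 0.2000, 0.2591]

Balance equations π_j = Σ_i π_i·P[i][j]:
  π_0 = 2/5·π_0 + 3/10·π_1 + 3/10·π_2 + 1/2·π_3
  π_1 = 1/10·π_0 + 3/10·π_1 + 1/5·π_2 + 1/10·π_3
  π_2 = 1/5·π_0 + 1/5·π_1 + 1/5·π_2 + 1/5·π_3
  normalize: π_0 + π_1 + π_2 + π_3 = 1
Solving the linear system gives exactly π = [43/110, 3/20, 1/5, 57/220].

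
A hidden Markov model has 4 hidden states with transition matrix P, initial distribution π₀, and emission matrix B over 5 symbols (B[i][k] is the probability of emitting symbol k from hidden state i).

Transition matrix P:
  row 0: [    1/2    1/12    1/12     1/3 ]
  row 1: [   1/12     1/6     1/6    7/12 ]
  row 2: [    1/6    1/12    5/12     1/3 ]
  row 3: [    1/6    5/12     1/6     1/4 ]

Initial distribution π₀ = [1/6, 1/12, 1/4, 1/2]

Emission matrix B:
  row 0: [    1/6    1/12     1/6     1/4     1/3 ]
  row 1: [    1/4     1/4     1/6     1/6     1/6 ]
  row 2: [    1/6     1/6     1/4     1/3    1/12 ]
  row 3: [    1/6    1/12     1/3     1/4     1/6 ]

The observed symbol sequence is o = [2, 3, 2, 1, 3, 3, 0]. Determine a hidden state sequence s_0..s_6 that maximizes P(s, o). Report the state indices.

t=0: δ = [2.778e-02, 1.389e-02, 6.250e-02, 1.667e-01]  (obs o_0=2)
t=1: δ = [6.944e-03, 1.157e-02, 9.259e-03, 1.042e-02]  ψ = [3, 3, 3, 3]  (obs o_1=3)
t=2: δ = [5.787e-04, 7.234e-04, 9.645e-04, 2.251e-03]  ψ = [0, 3, 2, 1]  (obs o_2=2)
t=3: δ = [3.126e-05, 2.344e-04, 6.698e-05, 4.689e-05]  ψ = [3, 3, 2, 3]  (obs o_3=1)
t=4: δ = [4.884e-06, 6.512e-06, 1.302e-05, 3.419e-05]  ψ = [1, 1, 1, 1]  (obs o_4=3)
t=5: δ = [1.424e-06, 2.374e-06, 1.899e-06, 2.137e-06]  ψ = [3, 3, 3, 3]  (obs o_5=3)
t=6: δ = [1.187e-07, 2.226e-07, 1.319e-07, 2.308e-07]  ψ = [0, 3, 2, 1]  (obs o_6=0)
backtrack: best end state = 3; path = [3, 1, 3, 1, 3, 1, 3]

path = [3, 1, 3, 1, 3, 1, 3]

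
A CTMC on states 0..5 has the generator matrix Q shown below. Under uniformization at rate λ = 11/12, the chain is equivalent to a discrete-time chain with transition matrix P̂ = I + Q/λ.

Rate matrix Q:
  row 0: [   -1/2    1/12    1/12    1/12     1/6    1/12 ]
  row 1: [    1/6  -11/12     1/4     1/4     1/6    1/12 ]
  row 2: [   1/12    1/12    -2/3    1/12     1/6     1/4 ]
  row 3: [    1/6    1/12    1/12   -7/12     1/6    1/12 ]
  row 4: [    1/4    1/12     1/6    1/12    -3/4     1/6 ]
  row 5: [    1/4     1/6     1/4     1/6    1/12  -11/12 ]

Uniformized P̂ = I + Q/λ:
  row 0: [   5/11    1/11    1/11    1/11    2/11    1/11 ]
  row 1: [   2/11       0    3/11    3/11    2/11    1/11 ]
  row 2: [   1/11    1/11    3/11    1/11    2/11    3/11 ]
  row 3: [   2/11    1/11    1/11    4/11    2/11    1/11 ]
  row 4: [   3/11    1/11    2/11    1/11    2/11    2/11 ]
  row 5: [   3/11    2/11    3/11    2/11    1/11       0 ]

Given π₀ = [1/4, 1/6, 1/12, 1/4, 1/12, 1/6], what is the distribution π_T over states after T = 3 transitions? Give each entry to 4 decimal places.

π = [0.2652, 0.0943, 0.1780, 0.1662, 0.1701, 0.1262]

t=0: π = [0.2500, 0.1667, 0.0833, 0.2500, 0.0833, 0.1667]
t=1: π = [0.2652, 0.0909, 0.1742, 0.2045, 0.1667, 0.0985]
t=2: π = [0.2624, 0.0916, 0.1722, 0.1722, 0.1729, 0.1288]
t=3: π = [0.2652, 0.0943, 0.1780, 0.1662, 0.1701, 0.1262]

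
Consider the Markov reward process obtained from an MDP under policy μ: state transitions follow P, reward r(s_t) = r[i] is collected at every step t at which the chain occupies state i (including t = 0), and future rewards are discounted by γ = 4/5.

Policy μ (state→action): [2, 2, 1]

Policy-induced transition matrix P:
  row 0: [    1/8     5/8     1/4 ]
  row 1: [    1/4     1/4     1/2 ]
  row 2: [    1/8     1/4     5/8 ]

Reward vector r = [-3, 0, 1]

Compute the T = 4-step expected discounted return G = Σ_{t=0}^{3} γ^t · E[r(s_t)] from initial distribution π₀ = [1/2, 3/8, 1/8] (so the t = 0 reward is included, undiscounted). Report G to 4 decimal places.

G = -1.4833

t=0: π = [0.5000, 0.3750, 0.1250], E[r] = -1.3750, γ^t·E[r] = -1.375000, running G = -1.375000
t=1: π = [0.1719, 0.4375, 0.3906], E[r] = -0.1250, γ^t·E[r] = -0.100000, running G = -1.475000
t=2: π = [0.1797, 0.3145, 0.5059], E[r] = -0.0332, γ^t·E[r] = -0.021250, running G = -1.496250
t=3: π = [0.1643, 0.3174, 0.5183], E[r] = 0.0254, γ^t·E[r] = 0.013000, running G = -1.483250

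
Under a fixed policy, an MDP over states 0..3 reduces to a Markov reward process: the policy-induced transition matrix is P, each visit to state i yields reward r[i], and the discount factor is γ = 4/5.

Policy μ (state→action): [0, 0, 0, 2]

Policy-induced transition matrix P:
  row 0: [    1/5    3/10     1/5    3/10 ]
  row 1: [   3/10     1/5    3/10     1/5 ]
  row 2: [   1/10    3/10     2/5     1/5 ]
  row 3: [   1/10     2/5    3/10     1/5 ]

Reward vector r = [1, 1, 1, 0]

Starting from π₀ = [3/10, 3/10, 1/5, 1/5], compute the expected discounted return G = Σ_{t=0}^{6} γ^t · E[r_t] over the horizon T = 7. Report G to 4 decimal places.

t=0: π = [0.3000, 0.3000, 0.2000, 0.2000], E[r] = 0.8000, γ^t·E[r] = 0.800000, running G = 0.800000
t=1: π = [0.1900, 0.2900, 0.2900, 0.2300], E[r] = 0.7700, γ^t·E[r] = 0.616000, running G = 1.416000
t=2: π = [0.1770, 0.2940, 0.3100, 0.2190], E[r] = 0.7810, γ^t·E[r] = 0.499840, running G = 1.915840
t=3: π = [0.1765, 0.2925, 0.3133, 0.2177], E[r] = 0.7823, γ^t·E[r] = 0.400538, running G = 2.316378
t=4: π = [0.1762, 0.2925, 0.3137, 0.2177], E[r] = 0.7824, γ^t·E[r] = 0.320451, running G = 2.636828
t=5: π = [0.1761, 0.2925, 0.3138, 0.2176], E[r] = 0.7824, γ^t·E[r] = 0.256372, running G = 2.893200
t=6: π = [0.1761, 0.2925, 0.3138, 0.2176], E[r] = 0.7824, γ^t·E[r] = 0.205098, running G = 3.098298

G = 3.0983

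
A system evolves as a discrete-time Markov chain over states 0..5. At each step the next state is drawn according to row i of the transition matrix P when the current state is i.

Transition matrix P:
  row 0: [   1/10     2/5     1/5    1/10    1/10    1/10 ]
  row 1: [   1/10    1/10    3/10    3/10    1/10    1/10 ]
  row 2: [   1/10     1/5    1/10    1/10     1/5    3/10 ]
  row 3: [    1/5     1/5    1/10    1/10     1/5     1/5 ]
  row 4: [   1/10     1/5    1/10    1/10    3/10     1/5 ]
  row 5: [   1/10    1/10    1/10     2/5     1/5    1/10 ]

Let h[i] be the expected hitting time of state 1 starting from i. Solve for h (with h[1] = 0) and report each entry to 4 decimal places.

First-step conditioning: h[1] = 0; for i ≠ 1, h[i] = 1 + Σ_k P[i][k]·h[k].
  h[0] = 1 + 1/10·h[0] + 1/5·h[2] + 1/10·h[3] + 1/10·h[4] + 1/10·h[5]
  h[2] = 1 + 1/10·h[0] + 1/10·h[2] + 1/10·h[3] + 1/5·h[4] + 3/10·h[5]
  h[3] = 1 + 1/5·h[0] + 1/10·h[2] + 1/10·h[3] + 1/5·h[4] + 1/5·h[5]
  h[4] = 1 + 1/10·h[0] + 1/10·h[2] + 1/10·h[3] + 3/10·h[4] + 1/5·h[5]
  h[5] = 1 + 1/10·h[0] + 1/10·h[2] + 2/5·h[3] + 1/5·h[4] + 1/10·h[5]
Solving the 5×5 linear system over states ≠ 1 gives exactly h = [87370/22599, 0, 37070/7533, 107980/22599, 110270/22599, 39890/7533] (h[1] = 0 is the target).

h = [3.8661, 0.0000, 4.9210, 4.7781, 4.8794, 5.2954]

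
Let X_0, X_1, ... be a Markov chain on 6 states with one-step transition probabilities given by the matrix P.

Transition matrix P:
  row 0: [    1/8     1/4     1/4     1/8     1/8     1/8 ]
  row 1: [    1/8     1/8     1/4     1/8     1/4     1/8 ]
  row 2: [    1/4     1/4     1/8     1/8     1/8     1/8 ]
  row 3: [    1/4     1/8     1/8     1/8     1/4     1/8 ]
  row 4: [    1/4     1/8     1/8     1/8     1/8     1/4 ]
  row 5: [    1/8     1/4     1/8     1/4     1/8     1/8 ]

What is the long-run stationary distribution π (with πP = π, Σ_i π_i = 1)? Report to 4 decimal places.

Balance equations π_j = Σ_i π_i·P[i][j]:
  π_0 = 1/8·π_0 + 1/8·π_1 + 1/4·π_2 + 1/4·π_3 + 1/4·π_4 + 1/8·π_5
  π_1 = 1/4·π_0 + 1/8·π_1 + 1/4·π_2 + 1/8·π_3 + 1/8·π_4 + 1/4·π_5
  π_2 = 1/4·π_0 + 1/4·π_1 + 1/8·π_2 + 1/8·π_3 + 1/8·π_4 + 1/8·π_5
  π_3 = 1/8·π_0 + 1/8·π_1 + 1/8·π_2 + 1/8·π_3 + 1/8·π_4 + 1/4·π_5
  π_4 = 1/8·π_0 + 1/4·π_1 + 1/8·π_2 + 1/4·π_3 + 1/8·π_4 + 1/8·π_5
  normalize: π_0 + π_1 + π_2 + π_3 + π_4 + π_5 = 1
Solving the linear system gives exactly π = [1943/10494, 219/1166, 1801/10494, 167/1166, 97/583, 85/583].

π = [0.1852, 0.1878, 0.1716, 0.1432, 0.1664, 0.1458]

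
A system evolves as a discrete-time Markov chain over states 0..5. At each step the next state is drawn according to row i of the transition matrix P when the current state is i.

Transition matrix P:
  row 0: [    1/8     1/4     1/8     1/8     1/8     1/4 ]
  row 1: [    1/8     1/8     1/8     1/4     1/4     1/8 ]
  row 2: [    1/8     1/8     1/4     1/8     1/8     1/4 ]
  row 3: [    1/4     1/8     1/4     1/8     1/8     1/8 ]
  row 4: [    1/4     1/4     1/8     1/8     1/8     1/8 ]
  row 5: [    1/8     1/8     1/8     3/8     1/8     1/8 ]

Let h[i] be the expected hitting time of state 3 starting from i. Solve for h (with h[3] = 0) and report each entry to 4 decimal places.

h = [5.1414, 4.7069, 5.2034, 0.0000, 5.2782, 4.0471]

First-step conditioning: h[3] = 0; for i ≠ 3, h[i] = 1 + Σ_k P[i][k]·h[k].
  h[0] = 1 + 1/8·h[0] + 1/4·h[1] + 1/8·h[2] + 1/8·h[4] + 1/4·h[5]
  h[1] = 1 + 1/8·h[0] + 1/8·h[1] + 1/8·h[2] + 1/4·h[4] + 1/8·h[5]
  h[2] = 1 + 1/8·h[0] + 1/8·h[1] + 1/4·h[2] + 1/8·h[4] + 1/4·h[5]
  h[4] = 1 + 1/4·h[0] + 1/4·h[1] + 1/8·h[2] + 1/8·h[4] + 1/8·h[5]
  h[5] = 1 + 1/8·h[0] + 1/8·h[1] + 1/8·h[2] + 1/8·h[4] + 1/8·h[5]
Solving the 5×5 linear system over states ≠ 3 gives exactly h = [1491/290, 273/58, 1509/290, 0, 2296/435, 3521/870] (h[3] = 0 is the target).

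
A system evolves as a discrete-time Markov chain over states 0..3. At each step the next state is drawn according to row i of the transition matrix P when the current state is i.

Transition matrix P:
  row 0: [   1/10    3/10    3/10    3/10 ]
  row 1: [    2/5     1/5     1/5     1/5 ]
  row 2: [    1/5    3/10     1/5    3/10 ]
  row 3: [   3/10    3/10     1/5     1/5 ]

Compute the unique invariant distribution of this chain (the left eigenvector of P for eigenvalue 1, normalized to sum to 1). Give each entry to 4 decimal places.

Balance equations π_j = Σ_i π_i·P[i][j]:
  π_0 = 1/10·π_0 + 2/5·π_1 + 1/5·π_2 + 3/10·π_3
  π_1 = 3/10·π_0 + 1/5·π_1 + 3/10·π_2 + 3/10·π_3
  π_2 = 3/10·π_0 + 1/5·π_1 + 1/5·π_2 + 1/5·π_3
  normalize: π_0 + π_1 + π_2 + π_3 = 1
Solving the linear system gives exactly π = [338/1331, 3/11, 300/1331, 30/121].

π = [0.2539, 0.2727, 0.2254, 0.2479]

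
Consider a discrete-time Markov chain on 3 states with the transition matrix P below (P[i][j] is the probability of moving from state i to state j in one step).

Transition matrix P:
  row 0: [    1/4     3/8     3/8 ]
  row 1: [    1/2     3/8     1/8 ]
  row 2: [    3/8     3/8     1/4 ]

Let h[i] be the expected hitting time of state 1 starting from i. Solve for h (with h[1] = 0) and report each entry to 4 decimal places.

h = [2.6667, 0.0000, 2.6667]

First-step conditioning: h[1] = 0; for i ≠ 1, h[i] = 1 + Σ_k P[i][k]·h[k].
  h[0] = 1 + 1/4·h[0] + 3/8·h[2]
  h[2] = 1 + 3/8·h[0] + 1/4·h[2]
Solving the 2×2 linear system over states ≠ 1 gives exactly h = [8/3, 0, 8/3] (h[1] = 0 is the target).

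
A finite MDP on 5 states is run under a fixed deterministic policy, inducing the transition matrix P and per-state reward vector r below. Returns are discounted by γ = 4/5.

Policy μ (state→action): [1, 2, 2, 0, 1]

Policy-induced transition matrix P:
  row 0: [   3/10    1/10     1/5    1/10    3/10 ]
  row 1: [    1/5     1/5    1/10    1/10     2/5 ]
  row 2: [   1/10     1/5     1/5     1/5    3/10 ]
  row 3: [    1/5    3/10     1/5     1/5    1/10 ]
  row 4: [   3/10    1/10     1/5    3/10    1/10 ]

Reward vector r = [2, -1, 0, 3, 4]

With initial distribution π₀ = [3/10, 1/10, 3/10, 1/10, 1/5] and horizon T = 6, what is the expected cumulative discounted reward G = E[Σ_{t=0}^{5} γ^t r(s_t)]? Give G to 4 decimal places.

G = 6.3947

t=0: π = [0.3000, 0.1000, 0.3000, 0.1000, 0.2000], E[r] = 1.6000, γ^t·E[r] = 1.600000, running G = 1.600000
t=1: π = [0.2200, 0.1600, 0.1900, 0.1800, 0.2500], E[r] = 1.8200, γ^t·E[r] = 1.456000, running G = 3.056000
t=2: π = [0.2280, 0.1710, 0.1840, 0.1870, 0.2300], E[r] = 1.7660, γ^t·E[r] = 1.130240, running G = 4.186240
t=3: π = [0.2274, 0.1729, 0.1829, 0.1831, 0.2337], E[r] = 1.7660, γ^t·E[r] = 0.904192, running G = 5.090432
t=4: π = [0.2278, 0.1722, 0.1827, 0.1833, 0.2339], E[r] = 1.7692, γ^t·E[r] = 0.724656, running G = 5.815088
t=5: π = [0.2279, 0.1722, 0.1828, 0.1834, 0.2338], E[r] = 1.7689, γ^t·E[r] = 0.579629, running G = 6.394717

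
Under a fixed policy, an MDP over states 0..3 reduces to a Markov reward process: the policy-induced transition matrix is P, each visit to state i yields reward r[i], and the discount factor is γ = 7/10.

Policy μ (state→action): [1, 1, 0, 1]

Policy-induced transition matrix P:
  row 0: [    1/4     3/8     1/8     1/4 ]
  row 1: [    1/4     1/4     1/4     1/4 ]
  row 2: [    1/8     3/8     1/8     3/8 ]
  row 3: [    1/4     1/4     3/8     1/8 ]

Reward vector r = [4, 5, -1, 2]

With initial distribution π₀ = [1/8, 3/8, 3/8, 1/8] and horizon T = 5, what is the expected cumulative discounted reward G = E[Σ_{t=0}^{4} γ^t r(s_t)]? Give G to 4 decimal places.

G = 7.0307

t=0: π = [0.1250, 0.3750, 0.3750, 0.1250], E[r] = 2.2500, γ^t·E[r] = 2.250000, running G = 2.250000
t=1: π = [0.2031, 0.3125, 0.2031, 0.2813], E[r] = 2.7344, γ^t·E[r] = 1.914063, running G = 4.164063
t=2: π = [0.2246, 0.3008, 0.2344, 0.2402], E[r] = 2.6484, γ^t·E[r] = 1.297734, running G = 5.461797
t=3: π = [0.2207, 0.3074, 0.2227, 0.2493], E[r] = 2.6956, γ^t·E[r] = 0.924576, running G = 6.386373
t=4: π = [0.2222, 0.3054, 0.2257, 0.2467], E[r] = 2.6834, γ^t·E[r] = 0.644280, running G = 7.030652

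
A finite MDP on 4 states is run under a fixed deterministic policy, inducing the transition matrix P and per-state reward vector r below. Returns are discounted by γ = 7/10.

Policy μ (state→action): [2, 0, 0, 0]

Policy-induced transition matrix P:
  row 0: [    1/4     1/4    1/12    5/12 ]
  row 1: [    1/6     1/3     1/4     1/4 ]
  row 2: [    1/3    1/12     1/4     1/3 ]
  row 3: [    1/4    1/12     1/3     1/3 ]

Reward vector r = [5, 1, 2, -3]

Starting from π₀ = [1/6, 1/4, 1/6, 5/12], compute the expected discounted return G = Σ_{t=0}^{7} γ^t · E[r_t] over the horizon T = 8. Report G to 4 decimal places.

t=0: π = [0.1667, 0.2500, 0.1667, 0.4167], E[r] = 0.1667, γ^t·E[r] = 0.166667, running G = 0.166667
t=1: π = [0.2431, 0.1736, 0.2569, 0.3264], E[r] = 0.9236, γ^t·E[r] = 0.646528, running G = 0.813194
t=2: π = [0.2569, 0.1672, 0.2367, 0.3391], E[r] = 0.9080, γ^t·E[r] = 0.444913, running G = 1.258108
t=3: π = [0.2558, 0.1680, 0.2354, 0.3408], E[r] = 0.8954, γ^t·E[r] = 0.307105, running G = 1.565213
t=4: π = [0.2556, 0.1680, 0.2358, 0.3407], E[r] = 0.8957, γ^t·E[r] = 0.215046, running G = 1.780259
t=5: π = [0.2557, 0.1679, 0.2358, 0.3406], E[r] = 0.8958, γ^t·E[r] = 0.150563, running G = 1.930822
t=6: π = [0.2557, 0.1679, 0.2358, 0.3406], E[r] = 0.8958, γ^t·E[r] = 0.105393, running G = 2.036214
t=7: π = [0.2557, 0.1679, 0.2358, 0.3406], E[r] = 0.8958, γ^t·E[r] = 0.073775, running G = 2.109989

G = 2.1100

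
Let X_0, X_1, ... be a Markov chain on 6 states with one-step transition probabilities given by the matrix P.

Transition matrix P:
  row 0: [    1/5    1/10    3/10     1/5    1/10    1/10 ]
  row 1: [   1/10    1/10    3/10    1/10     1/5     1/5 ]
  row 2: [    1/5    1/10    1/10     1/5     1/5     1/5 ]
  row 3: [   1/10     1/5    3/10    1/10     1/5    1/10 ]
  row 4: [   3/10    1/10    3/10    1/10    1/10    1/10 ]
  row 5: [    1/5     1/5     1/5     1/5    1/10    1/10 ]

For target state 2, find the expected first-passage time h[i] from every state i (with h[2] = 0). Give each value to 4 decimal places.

h = [3.4635, 3.4981, 0.0000, 3.4666, 3.4631, 3.8133]

First-step conditioning: h[2] = 0; for i ≠ 2, h[i] = 1 + Σ_k P[i][k]·h[k].
  h[0] = 1 + 1/5·h[0] + 1/10·h[1] + 1/5·h[3] + 1/10·h[4] + 1/10·h[5]
  h[1] = 1 + 1/10·h[0] + 1/10·h[1] + 1/10·h[3] + 1/5·h[4] + 1/5·h[5]
  h[3] = 1 + 1/10·h[0] + 1/5·h[1] + 1/10·h[3] + 1/5·h[4] + 1/10·h[5]
  h[4] = 1 + 3/10·h[0] + 1/10·h[1] + 1/10·h[3] + 1/10·h[4] + 1/10·h[5]
  h[5] = 1 + 1/5·h[0] + 1/5·h[1] + 1/5·h[3] + 1/10·h[4] + 1/10·h[5]
Solving the 5×5 linear system over states ≠ 2 gives exactly h = [55495/16023, 56050/16023, 0, 2645/763, 55490/16023, 61100/16023] (h[2] = 0 is the target).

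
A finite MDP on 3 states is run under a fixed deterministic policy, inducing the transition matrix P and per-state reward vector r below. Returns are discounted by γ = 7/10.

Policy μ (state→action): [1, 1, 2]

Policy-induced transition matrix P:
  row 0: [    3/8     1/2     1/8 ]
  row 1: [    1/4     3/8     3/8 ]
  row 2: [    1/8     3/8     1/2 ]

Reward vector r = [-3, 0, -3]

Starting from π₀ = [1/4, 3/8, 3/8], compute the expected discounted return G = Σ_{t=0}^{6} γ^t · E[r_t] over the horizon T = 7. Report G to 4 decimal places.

G = -5.5503

t=0: π = [0.2500, 0.3750, 0.3750], E[r] = -1.8750, γ^t·E[r] = -1.875000, running G = -1.875000
t=1: π = [0.2344, 0.4063, 0.3594], E[r] = -1.7813, γ^t·E[r] = -1.246875, running G = -3.121875
t=2: π = [0.2344, 0.4043, 0.3613], E[r] = -1.7871, γ^t·E[r] = -0.875684, running G = -3.997559
t=3: π = [0.2341, 0.4043, 0.3616], E[r] = -1.7871, γ^t·E[r] = -0.612979, running G = -4.610537
t=4: π = [0.2341, 0.4043, 0.3617], E[r] = -1.7872, γ^t·E[r] = -0.429107, running G = -5.039644
t=5: π = [0.2341, 0.4043, 0.3617], E[r] = -1.7872, γ^t·E[r] = -0.300379, running G = -5.340023
t=6: π = [0.2340, 0.4043, 0.3617], E[r] = -1.7872, γ^t·E[r] = -0.210266, running G = -5.550289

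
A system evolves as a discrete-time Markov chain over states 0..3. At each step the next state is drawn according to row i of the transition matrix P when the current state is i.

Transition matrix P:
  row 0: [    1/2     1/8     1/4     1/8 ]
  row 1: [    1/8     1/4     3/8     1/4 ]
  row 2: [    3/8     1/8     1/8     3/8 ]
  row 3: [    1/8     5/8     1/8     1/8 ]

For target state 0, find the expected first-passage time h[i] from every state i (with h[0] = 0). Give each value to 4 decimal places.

h = [0.0000, 5.3333, 4.2899, 5.5652]

First-step conditioning: h[0] = 0; for i ≠ 0, h[i] = 1 + Σ_k P[i][k]·h[k].
  h[1] = 1 + 1/4·h[1] + 3/8·h[2] + 1/4·h[3]
  h[2] = 1 + 1/8·h[1] + 1/8·h[2] + 3/8·h[3]
  h[3] = 1 + 5/8·h[1] + 1/8·h[2] + 1/8·h[3]
Solving the 3×3 linear system over states ≠ 0 gives exactly h = [0, 16/3, 296/69, 128/23] (h[0] = 0 is the target).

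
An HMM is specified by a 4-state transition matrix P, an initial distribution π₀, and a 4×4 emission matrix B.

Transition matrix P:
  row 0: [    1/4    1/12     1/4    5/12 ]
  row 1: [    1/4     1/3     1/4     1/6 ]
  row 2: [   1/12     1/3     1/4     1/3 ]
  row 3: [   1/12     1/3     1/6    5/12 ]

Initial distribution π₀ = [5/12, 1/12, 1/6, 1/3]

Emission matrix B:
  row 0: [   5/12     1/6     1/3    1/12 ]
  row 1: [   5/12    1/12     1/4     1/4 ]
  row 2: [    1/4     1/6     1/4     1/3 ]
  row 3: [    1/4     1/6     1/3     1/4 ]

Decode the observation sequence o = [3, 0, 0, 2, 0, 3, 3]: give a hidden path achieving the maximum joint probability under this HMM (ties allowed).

path = [3, 1, 0, 3, 3, 3, 3]

t=0: δ = [3.472e-02, 2.083e-02, 5.556e-02, 8.333e-02]  (obs o_0=3)
t=1: δ = [3.617e-03, 1.157e-02, 3.472e-03, 8.681e-03]  ψ = [0, 3, 2, 3]  (obs o_1=0)
t=2: δ = [1.206e-03, 1.608e-03, 7.234e-04, 9.042e-04]  ψ = [1, 1, 1, 3]  (obs o_2=0)
t=3: δ = [1.340e-04, 1.340e-04, 1.005e-04, 1.674e-04]  ψ = [1, 1, 1, 0]  (obs o_3=2)
t=4: δ = [1.395e-05, 2.326e-05, 8.372e-06, 1.744e-05]  ψ = [0, 3, 0, 3]  (obs o_4=0)
t=5: δ = [4.845e-07, 1.938e-06, 1.938e-06, 1.817e-06]  ψ = [1, 1, 1, 3]  (obs o_5=3)
t=6: δ = [4.038e-08, 1.615e-07, 1.615e-07, 1.893e-07]  ψ = [1, 1, 1, 3]  (obs o_6=3)
backtrack: best end state = 3; path = [3, 1, 0, 3, 3, 3, 3]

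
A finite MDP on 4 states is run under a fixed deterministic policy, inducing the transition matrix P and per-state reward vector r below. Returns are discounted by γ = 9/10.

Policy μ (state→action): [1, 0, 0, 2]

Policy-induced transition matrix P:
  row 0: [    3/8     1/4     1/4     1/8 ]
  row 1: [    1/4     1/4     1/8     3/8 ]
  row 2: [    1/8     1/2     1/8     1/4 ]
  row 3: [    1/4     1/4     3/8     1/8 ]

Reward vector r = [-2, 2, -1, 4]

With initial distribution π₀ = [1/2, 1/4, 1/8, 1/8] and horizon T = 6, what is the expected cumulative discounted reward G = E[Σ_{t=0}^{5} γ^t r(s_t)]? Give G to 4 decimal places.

t=0: π = [0.5000, 0.2500, 0.1250, 0.1250], E[r] = -0.1250, γ^t·E[r] = -0.125000, running G = -0.125000
t=1: π = [0.2969, 0.2813, 0.2188, 0.2031], E[r] = 0.5625, γ^t·E[r] = 0.506250, running G = 0.381250
t=2: π = [0.2598, 0.3047, 0.2129, 0.2227], E[r] = 0.7676, γ^t·E[r] = 0.621738, running G = 1.002988
t=3: π = [0.2559, 0.3032, 0.2131, 0.2278], E[r] = 0.7927, γ^t·E[r] = 0.577896, running G = 1.580885
t=4: π = [0.2553, 0.3033, 0.2139, 0.2274], E[r] = 0.7917, γ^t·E[r] = 0.519466, running G = 2.100350
t=5: π = [0.2552, 0.3035, 0.2138, 0.2276], E[r] = 0.7931, γ^t·E[r] = 0.468305, running G = 2.568656

G = 2.5687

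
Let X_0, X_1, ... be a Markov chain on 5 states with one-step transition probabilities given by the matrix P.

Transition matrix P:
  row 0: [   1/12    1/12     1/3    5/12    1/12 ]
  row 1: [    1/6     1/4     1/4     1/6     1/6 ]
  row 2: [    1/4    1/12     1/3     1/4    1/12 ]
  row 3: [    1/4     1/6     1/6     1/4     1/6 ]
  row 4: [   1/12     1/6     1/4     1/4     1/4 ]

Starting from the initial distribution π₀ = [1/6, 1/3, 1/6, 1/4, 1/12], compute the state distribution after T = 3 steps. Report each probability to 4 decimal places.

π = [0.1840, 0.1414, 0.2651, 0.2683, 0.1413]

t=0: π = [0.1667, 0.3333, 0.1667, 0.2500, 0.0833]
t=1: π = [0.1806, 0.1667, 0.2569, 0.2500, 0.1458]
t=2: π = [0.1817, 0.1441, 0.2656, 0.2662, 0.1424]
t=3: π = [0.1840, 0.1414, 0.2651, 0.2683, 0.1413]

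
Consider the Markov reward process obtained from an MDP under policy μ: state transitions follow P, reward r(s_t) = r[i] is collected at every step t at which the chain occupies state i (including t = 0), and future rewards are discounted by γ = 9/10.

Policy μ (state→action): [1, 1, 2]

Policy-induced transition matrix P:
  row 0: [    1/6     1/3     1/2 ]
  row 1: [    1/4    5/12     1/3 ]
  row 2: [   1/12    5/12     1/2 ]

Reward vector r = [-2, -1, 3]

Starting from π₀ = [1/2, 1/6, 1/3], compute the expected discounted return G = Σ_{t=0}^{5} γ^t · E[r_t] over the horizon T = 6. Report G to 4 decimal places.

t=0: π = [0.5000, 0.1667, 0.3333], E[r] = -0.1667, γ^t·E[r] = -0.166667, running G = -0.166667
t=1: π = [0.1528, 0.3750, 0.4722], E[r] = 0.7361, γ^t·E[r] = 0.662500, running G = 0.495833
t=2: π = [0.1586, 0.4039, 0.4375], E[r] = 0.5914, γ^t·E[r] = 0.479063, running G = 0.974896
t=3: π = [0.1639, 0.4035, 0.4327], E[r] = 0.5668, γ^t·E[r] = 0.413227, running G = 1.388122
t=4: π = [0.1642, 0.4030, 0.4328], E[r] = 0.5668, γ^t·E[r] = 0.371878, running G = 1.760000
t=5: π = [0.1642, 0.4030, 0.4328], E[r] = 0.5671, γ^t·E[r] = 0.334890, running G = 2.094889

G = 2.0949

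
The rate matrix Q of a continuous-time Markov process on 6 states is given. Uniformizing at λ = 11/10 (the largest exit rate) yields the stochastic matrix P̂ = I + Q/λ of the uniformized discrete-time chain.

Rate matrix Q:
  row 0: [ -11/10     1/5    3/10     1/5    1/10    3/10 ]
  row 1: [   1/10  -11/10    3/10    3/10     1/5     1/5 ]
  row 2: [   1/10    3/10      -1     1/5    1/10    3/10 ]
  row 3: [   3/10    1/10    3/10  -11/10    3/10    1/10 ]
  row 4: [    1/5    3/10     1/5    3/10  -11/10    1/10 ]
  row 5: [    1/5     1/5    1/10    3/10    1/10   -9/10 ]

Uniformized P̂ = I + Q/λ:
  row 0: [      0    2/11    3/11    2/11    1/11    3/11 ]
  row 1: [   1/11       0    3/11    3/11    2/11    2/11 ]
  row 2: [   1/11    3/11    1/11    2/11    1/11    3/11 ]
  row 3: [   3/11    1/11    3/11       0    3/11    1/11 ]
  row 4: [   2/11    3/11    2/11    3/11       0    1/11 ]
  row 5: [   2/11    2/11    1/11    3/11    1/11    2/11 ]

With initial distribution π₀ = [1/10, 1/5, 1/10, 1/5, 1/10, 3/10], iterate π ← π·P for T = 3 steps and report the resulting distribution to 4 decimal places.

t=0: π = [0.1000, 0.2000, 0.1000, 0.2000, 0.1000, 0.3000]
t=1: π = [0.1545, 0.1455, 0.1909, 0.2000, 0.1364, 0.1727]
t=2: π = [0.1413, 0.1669, 0.1942, 0.1868, 0.1281, 0.1826]
t=3: π = [0.1403, 0.1638, 0.1926, 0.1913, 0.1284, 0.1837]

π = [0.1403, 0.1638, 0.1926, 0.1913, 0.1284, 0.1837]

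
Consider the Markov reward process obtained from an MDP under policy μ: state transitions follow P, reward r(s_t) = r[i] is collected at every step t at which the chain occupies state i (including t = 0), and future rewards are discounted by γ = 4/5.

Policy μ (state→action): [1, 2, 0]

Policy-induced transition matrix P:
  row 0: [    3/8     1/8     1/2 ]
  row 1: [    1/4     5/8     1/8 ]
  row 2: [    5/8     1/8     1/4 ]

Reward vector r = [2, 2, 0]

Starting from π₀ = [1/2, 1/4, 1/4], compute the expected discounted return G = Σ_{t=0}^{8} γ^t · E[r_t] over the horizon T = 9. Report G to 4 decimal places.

t=0: π = [0.5000, 0.2500, 0.2500], E[r] = 1.5000, γ^t·E[r] = 1.500000, running G = 1.500000
t=1: π = [0.4063, 0.2500, 0.3438], E[r] = 1.3125, γ^t·E[r] = 1.050000, running G = 2.550000
t=2: π = [0.4297, 0.2500, 0.3203], E[r] = 1.3594, γ^t·E[r] = 0.870000, running G = 3.420000
t=3: π = [0.4238, 0.2500, 0.3262], E[r] = 1.3477, γ^t·E[r] = 0.690000, running G = 4.110000
t=4: π = [0.4253, 0.2500, 0.3247], E[r] = 1.3506, γ^t·E[r] = 0.553200, running G = 4.663200
t=5: π = [0.4249, 0.2500, 0.3251], E[r] = 1.3499, γ^t·E[r] = 0.442320, running G = 5.105520
t=6: π = [0.4250, 0.2500, 0.3250], E[r] = 1.3500, γ^t·E[r] = 0.353904, running G = 5.459424
t=7: π = [0.4250, 0.2500, 0.3250], E[r] = 1.3500, γ^t·E[r] = 0.283114, running G = 5.742538
t=8: π = [0.4250, 0.2500, 0.3250], E[r] = 1.3500, γ^t·E[r] = 0.226493, running G = 5.969030

G = 5.9690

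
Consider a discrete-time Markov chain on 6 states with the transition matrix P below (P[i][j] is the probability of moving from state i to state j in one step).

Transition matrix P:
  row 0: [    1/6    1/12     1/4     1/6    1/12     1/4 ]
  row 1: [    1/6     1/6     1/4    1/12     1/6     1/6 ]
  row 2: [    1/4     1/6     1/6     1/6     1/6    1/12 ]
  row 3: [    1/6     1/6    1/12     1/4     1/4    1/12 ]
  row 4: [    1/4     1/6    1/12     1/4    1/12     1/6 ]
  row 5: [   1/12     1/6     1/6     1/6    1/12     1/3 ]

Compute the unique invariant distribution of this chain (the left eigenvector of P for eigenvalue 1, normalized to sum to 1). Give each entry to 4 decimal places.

π = [0.1770, 0.1519, 0.1673, 0.1807, 0.1401, 0.1829]

Balance equations π_j = Σ_i π_i·P[i][j]:
  π_0 = 1/6·π_0 + 1/6·π_1 + 1/4·π_2 + 1/6·π_3 + 1/4·π_4 + 1/12·π_5
  π_1 = 1/12·π_0 + 1/6·π_1 + 1/6·π_2 + 1/6·π_3 + 1/6·π_4 + 1/6·π_5
  π_2 = 1/4·π_0 + 1/4·π_1 + 1/6·π_2 + 1/12·π_3 + 1/12·π_4 + 1/6·π_5
  π_3 = 1/6·π_0 + 1/12·π_1 + 1/6·π_2 + 1/4·π_3 + 1/4·π_4 + 1/6·π_5
  π_4 = 1/12·π_0 + 1/6·π_1 + 1/6·π_2 + 1/4·π_3 + 1/12·π_4 + 1/12·π_5
  normalize: π_0 + π_1 + π_2 + π_3 + π_4 + π_5 = 1
Solving the linear system gives exactly π = [3040/17171, 5217/34342, 821/4906, 6207/34342, 2405/17171, 571/3122].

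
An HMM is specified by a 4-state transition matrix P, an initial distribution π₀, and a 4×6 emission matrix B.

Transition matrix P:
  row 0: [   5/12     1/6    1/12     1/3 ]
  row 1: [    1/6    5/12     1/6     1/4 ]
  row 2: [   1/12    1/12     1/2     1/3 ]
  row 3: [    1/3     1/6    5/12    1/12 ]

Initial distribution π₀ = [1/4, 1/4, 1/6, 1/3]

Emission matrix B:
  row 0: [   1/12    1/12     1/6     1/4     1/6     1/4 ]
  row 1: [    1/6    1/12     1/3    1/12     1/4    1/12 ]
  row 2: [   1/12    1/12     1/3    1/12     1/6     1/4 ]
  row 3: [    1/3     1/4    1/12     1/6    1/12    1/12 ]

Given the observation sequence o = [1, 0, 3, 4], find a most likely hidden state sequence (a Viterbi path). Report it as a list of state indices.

t=0: δ = [2.083e-02, 2.083e-02, 1.389e-02, 8.333e-02]  (obs o_0=1)
t=1: δ = [2.315e-03, 2.315e-03, 2.894e-03, 2.315e-03]  ψ = [3, 3, 3, 0]  (obs o_1=0)
t=2: δ = [2.411e-04, 8.038e-05, 1.206e-04, 1.608e-04]  ψ = [0, 1, 2, 2]  (obs o_2=3)
t=3: δ = [1.674e-05, 1.005e-05, 1.116e-05, 6.698e-06]  ψ = [0, 0, 3, 0]  (obs o_3=4)
backtrack: best end state = 0; path = [3, 0, 0, 0]

path = [3, 0, 0, 0]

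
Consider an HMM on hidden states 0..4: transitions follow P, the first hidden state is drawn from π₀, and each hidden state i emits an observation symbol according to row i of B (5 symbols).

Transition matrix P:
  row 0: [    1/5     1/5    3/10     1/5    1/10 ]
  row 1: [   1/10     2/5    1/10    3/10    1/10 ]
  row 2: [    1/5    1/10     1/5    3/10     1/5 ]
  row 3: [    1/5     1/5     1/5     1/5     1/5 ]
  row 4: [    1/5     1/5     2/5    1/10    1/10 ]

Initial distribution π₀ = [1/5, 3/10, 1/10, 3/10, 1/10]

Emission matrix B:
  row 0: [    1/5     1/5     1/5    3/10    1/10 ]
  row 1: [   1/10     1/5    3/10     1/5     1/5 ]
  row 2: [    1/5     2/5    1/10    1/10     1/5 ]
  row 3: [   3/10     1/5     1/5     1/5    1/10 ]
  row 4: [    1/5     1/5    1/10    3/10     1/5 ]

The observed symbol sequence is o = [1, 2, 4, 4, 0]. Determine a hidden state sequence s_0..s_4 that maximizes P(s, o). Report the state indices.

path = [1, 1, 1, 1, 3]

t=0: δ = [4.000e-02, 6.000e-02, 4.000e-02, 6.000e-02, 2.000e-02]  (obs o_0=1)
t=1: δ = [2.400e-03, 7.200e-03, 1.200e-03, 3.600e-03, 1.200e-03]  ψ = [3, 1, 0, 1, 3]  (obs o_1=2)
t=2: δ = [7.200e-05, 5.760e-04, 1.440e-04, 2.160e-04, 1.440e-04]  ψ = [1, 1, 0, 1, 1]  (obs o_2=4)
t=3: δ = [5.760e-06, 4.608e-05, 1.152e-05, 1.728e-05, 1.152e-05]  ψ = [1, 1, 1, 1, 1]  (obs o_3=4)
t=4: δ = [9.216e-07, 1.843e-06, 9.216e-07, 4.147e-06, 9.216e-07]  ψ = [1, 1, 1, 1, 1]  (obs o_4=0)
backtrack: best end state = 3; path = [1, 1, 1, 1, 3]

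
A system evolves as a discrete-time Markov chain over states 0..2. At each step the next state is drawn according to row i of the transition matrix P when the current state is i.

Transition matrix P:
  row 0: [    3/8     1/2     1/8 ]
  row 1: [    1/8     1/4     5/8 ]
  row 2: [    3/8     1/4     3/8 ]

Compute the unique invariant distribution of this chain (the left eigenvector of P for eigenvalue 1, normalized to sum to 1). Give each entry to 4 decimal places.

Balance equations π_j = Σ_i π_i·P[i][j]:
  π_0 = 3/8·π_0 + 1/8·π_1 + 3/8·π_2
  π_1 = 1/2·π_0 + 1/4·π_1 + 1/4·π_2
  normalize: π_0 + π_1 + π_2 = 1
Solving the linear system gives exactly π = [5/17, 11/34, 13/34].

π = [0.2941, 0.3235, 0.3824]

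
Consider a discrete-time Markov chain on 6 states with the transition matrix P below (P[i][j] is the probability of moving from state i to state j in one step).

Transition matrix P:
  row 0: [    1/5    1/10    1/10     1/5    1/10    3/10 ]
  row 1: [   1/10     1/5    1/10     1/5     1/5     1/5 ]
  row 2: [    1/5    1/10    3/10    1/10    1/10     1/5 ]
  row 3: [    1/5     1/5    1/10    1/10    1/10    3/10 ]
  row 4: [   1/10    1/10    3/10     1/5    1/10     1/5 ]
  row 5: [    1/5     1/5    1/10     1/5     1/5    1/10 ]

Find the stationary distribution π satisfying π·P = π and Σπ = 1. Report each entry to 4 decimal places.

Balance equations π_j = Σ_i π_i·P[i][j]:
  π_0 = 1/5·π_0 + 1/10·π_1 + 1/5·π_2 + 1/5·π_3 + 1/10·π_4 + 1/5·π_5
  π_1 = 1/10·π_0 + 1/5·π_1 + 1/10·π_2 + 1/5·π_3 + 1/10·π_4 + 1/5·π_5
  π_2 = 1/10·π_0 + 1/10·π_1 + 3/10·π_2 + 1/10·π_3 + 3/10·π_4 + 1/10·π_5
  π_3 = 1/5·π_0 + 1/5·π_1 + 1/10·π_2 + 1/10·π_3 + 1/5·π_4 + 1/5·π_5
  π_4 = 1/10·π_0 + 1/5·π_1 + 1/10·π_2 + 1/10·π_3 + 1/10·π_4 + 1/5·π_5
  normalize: π_0 + π_1 + π_2 + π_3 + π_4 + π_5 = 1
Solving the linear system gives exactly π = [16595/97042, 14879/97042, 702/4411, 8120/48521, 1205/8822, 20629/97042].

π = [0.1710, 0.1533, 0.1591, 0.1674, 0.1366, 0.2126]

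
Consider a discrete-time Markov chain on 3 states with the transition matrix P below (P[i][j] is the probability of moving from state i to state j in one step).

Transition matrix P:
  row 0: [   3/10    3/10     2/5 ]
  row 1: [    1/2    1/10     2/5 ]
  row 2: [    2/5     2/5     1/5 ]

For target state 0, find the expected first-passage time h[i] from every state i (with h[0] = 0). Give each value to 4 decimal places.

First-step conditioning: h[0] = 0; for i ≠ 0, h[i] = 1 + Σ_k P[i][k]·h[k].
  h[1] = 1 + 1/10·h[1] + 2/5·h[2]
  h[2] = 1 + 2/5·h[1] + 1/5·h[2]
Solving the 2×2 linear system over states ≠ 0 gives exactly h = [0, 15/7, 65/28] (h[0] = 0 is the target).

h = [0.0000, 2.1429, 2.3214]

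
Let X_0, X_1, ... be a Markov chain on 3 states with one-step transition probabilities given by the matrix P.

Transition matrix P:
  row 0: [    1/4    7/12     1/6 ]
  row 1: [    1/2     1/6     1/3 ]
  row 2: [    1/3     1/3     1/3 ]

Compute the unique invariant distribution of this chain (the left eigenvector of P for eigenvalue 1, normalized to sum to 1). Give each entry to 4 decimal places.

π = [0.3636, 0.3636, 0.2727]

Balance equations π_j = Σ_i π_i·P[i][j]:
  π_0 = 1/4·π_0 + 1/2·π_1 + 1/3·π_2
  π_1 = 7/12·π_0 + 1/6·π_1 + 1/3·π_2
  normalize: π_0 + π_1 + π_2 = 1
Solving the linear system gives exactly π = [4/11, 4/11, 3/11].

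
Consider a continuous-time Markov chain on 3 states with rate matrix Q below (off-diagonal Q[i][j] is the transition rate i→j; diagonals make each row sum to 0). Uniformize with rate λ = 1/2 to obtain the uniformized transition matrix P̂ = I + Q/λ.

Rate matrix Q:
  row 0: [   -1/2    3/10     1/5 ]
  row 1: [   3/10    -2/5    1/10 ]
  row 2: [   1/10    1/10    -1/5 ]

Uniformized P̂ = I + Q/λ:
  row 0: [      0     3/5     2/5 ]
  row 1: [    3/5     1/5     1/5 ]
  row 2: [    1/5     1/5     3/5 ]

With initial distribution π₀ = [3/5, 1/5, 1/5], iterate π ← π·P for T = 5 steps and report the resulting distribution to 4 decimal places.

π = [0.2604, 0.3151, 0.4246]

t=0: π = [0.6000, 0.2000, 0.2000]
t=1: π = [0.1600, 0.4400, 0.4000]
t=2: π = [0.3440, 0.2640, 0.3920]
t=3: π = [0.2368, 0.3376, 0.4256]
t=4: π = [0.2877, 0.2947, 0.4176]
t=5: π = [0.2604, 0.3151, 0.4246]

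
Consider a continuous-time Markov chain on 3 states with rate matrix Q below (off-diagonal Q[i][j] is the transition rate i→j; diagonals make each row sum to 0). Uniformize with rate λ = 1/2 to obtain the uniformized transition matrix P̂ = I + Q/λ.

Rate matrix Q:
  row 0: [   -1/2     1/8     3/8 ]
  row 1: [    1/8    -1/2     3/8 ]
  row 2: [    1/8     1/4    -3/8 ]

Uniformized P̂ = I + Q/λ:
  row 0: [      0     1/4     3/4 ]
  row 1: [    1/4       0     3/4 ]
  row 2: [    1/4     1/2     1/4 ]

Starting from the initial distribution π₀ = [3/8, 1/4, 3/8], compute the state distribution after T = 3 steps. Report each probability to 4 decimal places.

π = [0.1973, 0.2871, 0.5156]

t=0: π = [0.3750, 0.2500, 0.3750]
t=1: π = [0.1563, 0.2813, 0.5625]
t=2: π = [0.2109, 0.3203, 0.4688]
t=3: π = [0.1973, 0.2871, 0.5156]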